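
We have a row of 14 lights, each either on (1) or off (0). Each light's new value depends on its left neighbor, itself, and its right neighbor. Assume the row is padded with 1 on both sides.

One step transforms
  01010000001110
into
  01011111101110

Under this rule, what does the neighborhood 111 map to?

1

At position 11 the neighborhood is 111; the next row has 1 there.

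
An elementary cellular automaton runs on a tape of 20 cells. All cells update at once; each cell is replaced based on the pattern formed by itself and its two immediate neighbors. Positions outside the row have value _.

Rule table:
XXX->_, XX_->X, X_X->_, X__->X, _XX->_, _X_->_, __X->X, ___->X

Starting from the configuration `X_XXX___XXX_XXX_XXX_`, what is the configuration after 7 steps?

step 1: ____XXXX__X___X___XX
step 2: XXXX___XXX_XXX_XXX_X
step 3: ___XXXX__X___X___X__
step 4: XXX___XXX_XXX_XXX_XX
step 5: __XXXX__X___X___X__X
step 6: XX___XXX_XXX_XXX_XX_
step 7: _XXXX__X___X___X__XX

_XXXX__X___X___X__XX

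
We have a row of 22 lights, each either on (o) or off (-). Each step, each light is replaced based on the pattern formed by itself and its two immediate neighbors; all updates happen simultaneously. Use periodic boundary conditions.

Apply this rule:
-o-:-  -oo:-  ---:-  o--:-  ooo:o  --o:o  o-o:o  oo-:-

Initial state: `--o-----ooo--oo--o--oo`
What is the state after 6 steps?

-o-----o-o--o---o--o--
o-----o-o--o---o--o---
-----o-o--o---o--o---o
----o-o--o---o--o---o-
---o-o--o---o--o---o--
--o-o--o---o--o---o---

--o-o--o---o--o---o---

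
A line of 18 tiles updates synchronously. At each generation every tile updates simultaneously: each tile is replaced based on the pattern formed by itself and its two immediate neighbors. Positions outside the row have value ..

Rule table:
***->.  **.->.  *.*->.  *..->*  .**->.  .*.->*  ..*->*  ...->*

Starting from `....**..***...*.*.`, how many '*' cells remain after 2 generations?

5

generation 1: ****..**...****.**
generation 2: ....**..***.......
count of *: 5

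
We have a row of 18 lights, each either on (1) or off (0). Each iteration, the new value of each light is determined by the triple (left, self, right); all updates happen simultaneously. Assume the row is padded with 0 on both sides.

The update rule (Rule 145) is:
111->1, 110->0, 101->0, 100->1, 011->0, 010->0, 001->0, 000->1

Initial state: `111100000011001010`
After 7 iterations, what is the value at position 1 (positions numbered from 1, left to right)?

0

011011111000100001
000001110110011100
111100100001001011
011010011100100000
000001001010011111
111100100001001110
011010011100100101
position 1 holds 0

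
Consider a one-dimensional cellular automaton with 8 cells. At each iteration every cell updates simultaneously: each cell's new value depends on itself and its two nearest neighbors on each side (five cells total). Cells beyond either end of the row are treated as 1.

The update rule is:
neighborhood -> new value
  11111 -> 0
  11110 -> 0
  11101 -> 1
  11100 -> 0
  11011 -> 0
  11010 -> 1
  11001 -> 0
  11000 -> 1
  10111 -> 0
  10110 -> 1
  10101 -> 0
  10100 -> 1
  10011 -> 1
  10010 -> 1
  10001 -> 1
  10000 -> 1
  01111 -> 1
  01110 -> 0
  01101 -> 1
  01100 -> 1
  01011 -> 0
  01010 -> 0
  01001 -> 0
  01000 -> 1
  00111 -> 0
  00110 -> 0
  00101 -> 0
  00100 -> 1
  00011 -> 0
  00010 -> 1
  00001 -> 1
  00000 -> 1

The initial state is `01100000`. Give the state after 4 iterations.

iteration 1: 01111110
iteration 2: 00100010
iteration 3: 01111100
iteration 4: 00100001

00100001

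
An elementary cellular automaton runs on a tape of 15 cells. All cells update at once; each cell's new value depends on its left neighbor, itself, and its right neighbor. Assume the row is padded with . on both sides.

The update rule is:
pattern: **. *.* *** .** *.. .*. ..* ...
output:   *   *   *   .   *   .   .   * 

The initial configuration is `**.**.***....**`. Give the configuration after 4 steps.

.*..**.**.*****

.**.**.*****..*
..**.**.*****..
*..**.**.******
.*..**.**.*****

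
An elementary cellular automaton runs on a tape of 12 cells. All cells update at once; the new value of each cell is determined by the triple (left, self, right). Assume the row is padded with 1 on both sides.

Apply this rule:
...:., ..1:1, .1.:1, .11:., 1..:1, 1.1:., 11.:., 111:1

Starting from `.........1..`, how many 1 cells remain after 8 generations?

3

1.......1111
.1.....1.111
.11...11..11
...1.1..11.1
1.11.111....
......1.1..1
1....11.111.
.1..1....1..
count of 1: 3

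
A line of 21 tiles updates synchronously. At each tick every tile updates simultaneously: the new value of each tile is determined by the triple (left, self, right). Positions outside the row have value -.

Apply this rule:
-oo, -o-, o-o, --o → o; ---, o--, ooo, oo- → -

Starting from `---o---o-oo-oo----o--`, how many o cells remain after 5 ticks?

7

tick 1: --oo--oooo-oo----oo--
tick 2: -oo--oo---oo----oo---
tick 3: oo--oo---oo----oo----
tick 4: o--oo---oo----oo-----
tick 5: o-oo---oo----oo------
count of o: 7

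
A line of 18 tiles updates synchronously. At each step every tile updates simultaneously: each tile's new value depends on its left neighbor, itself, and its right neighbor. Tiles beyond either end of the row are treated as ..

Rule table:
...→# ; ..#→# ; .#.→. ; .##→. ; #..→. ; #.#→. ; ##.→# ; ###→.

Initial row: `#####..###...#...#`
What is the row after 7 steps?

step 1: ....#.#..#.##..##.
step 2: ####....#...#.#.#.
step 3: ...#.###..##......
step 4: ###....#.#.#.#####
step 5: ..#.###..........#
step 6: ##....#.#########.
step 7: .#.###..........#.

.#.###..........#.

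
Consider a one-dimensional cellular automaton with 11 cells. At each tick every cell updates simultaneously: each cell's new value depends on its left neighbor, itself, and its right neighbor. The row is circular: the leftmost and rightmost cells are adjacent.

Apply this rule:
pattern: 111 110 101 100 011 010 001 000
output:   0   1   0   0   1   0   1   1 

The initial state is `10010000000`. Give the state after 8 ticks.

00011101110

00100111111
01001100001
00011101110
11110101010
10010000000  (repeats tick 0; period 5)
tick 8: 00011101110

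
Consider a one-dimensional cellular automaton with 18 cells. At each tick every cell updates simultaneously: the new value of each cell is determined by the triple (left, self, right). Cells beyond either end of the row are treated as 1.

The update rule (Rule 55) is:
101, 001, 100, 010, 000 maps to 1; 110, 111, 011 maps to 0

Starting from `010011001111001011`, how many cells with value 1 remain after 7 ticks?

111100110000111100
000011001111000011
111100110000111100  (repeats tick 1; period 2)
tick 7: 111100110000111100
count of 1: 10

10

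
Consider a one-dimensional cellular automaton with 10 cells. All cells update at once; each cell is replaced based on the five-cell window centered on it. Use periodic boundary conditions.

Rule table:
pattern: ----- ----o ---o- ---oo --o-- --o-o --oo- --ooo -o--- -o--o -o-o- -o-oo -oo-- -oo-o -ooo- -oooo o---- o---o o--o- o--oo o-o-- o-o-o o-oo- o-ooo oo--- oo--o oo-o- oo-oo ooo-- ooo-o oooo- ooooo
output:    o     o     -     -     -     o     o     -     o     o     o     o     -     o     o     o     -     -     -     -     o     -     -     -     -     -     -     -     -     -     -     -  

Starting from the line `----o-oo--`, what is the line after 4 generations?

o-oo-o----

generation 1: ooo-oo----
generation 2: -o------o-
generation 3: --o-ooo--o
generation 4: o-oo-o----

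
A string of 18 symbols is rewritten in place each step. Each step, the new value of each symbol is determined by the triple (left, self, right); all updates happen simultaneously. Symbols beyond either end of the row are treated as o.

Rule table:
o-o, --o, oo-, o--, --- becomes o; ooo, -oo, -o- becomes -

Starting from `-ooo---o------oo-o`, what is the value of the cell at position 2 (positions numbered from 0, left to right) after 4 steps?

-

step 1: o--oooo-oooooo-oo-
step 2: ooo---oo-----oo-oo
step 3: --oooo-oooooo-oo--
step 4: oo---oo-----oo-ooo
position 2 holds -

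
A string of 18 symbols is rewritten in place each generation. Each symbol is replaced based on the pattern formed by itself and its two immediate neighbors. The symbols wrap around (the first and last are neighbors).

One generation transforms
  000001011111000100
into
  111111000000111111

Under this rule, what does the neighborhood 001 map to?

At position 4 the neighborhood is 001; the next row has 1 there.

1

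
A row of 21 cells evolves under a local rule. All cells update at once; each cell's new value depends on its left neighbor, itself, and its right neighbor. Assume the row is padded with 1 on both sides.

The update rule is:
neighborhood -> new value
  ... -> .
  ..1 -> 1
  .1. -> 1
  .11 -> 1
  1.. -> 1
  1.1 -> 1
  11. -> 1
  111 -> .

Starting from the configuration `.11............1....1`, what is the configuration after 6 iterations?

111....1111..1111111.

1111..........111..11
...11........11.1111.
1.1111......11111..11
111..11....11...1111.
..111111..1111.11..11
111....1111..1111111.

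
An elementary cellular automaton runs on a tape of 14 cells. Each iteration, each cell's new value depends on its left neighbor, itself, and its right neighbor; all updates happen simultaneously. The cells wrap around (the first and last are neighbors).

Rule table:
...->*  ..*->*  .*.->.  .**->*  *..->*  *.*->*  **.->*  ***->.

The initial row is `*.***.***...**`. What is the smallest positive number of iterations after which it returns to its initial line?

iteration 1: ***.***.*****.
iteration 2: *.***.***...**

2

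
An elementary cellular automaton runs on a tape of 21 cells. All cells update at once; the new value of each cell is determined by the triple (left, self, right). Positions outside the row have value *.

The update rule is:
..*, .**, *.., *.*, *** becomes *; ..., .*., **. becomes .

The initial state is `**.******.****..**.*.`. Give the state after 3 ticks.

*.******.****.***.*.*
.******.****.***.*.**
******.****.***.*.***

******.****.***.*.***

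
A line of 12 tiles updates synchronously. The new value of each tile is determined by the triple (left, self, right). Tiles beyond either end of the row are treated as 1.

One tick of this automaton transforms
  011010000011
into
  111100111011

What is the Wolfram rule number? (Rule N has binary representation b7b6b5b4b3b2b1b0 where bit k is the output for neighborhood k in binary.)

233

position 11: 111 → 1  (bit 7 = 1)
position 2: 110 → 1  (bit 6 = 1)
position 0: 101 → 1  (bit 5 = 1)
position 5: 100 → 0  (bit 4 = 0)
position 1: 011 → 1  (bit 3 = 1)
position 4: 010 → 0  (bit 2 = 0)
position 9: 001 → 0  (bit 1 = 0)
position 6: 000 → 1  (bit 0 = 1)
bits b7..b0 = 11101001 = 233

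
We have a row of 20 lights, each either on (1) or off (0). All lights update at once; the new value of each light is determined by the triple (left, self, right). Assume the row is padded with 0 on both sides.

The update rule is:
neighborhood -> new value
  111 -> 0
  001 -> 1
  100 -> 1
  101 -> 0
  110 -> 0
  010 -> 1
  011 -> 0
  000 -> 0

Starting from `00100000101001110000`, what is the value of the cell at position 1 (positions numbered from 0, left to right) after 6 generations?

generation 1: 01110001101110001000
generation 2: 10001010000001011100
generation 3: 11011011000011000010
generation 4: 00000000100100100111
generation 5: 00000001111111111000
generation 6: 00000010000000000100
position 1 holds 0

0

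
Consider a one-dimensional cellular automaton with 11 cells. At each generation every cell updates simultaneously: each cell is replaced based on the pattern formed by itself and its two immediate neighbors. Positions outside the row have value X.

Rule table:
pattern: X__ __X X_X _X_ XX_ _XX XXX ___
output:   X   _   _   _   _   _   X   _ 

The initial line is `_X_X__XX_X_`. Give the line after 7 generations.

__X__X_____

generation 1: ____X______
generation 2: X____X_____
generation 3: _X____X____
generation 4: __X____X___
generation 5: X__X____X__
generation 6: _X__X____X_
generation 7: __X__X_____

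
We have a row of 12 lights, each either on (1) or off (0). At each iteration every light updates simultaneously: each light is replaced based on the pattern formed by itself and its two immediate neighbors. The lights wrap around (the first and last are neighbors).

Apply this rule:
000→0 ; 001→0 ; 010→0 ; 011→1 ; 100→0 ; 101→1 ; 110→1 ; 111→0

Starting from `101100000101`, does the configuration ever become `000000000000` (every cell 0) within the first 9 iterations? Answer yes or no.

yes

111100000011
000100000010
000000000000
all cells are 0 at iteration 3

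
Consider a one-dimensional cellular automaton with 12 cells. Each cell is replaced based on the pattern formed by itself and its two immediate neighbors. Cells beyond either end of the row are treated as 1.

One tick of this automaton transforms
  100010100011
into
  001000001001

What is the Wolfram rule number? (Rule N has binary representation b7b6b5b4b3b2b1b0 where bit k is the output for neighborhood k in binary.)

129

position 11: 111 → 1  (bit 7 = 1)
position 0: 110 → 0  (bit 6 = 0)
position 5: 101 → 0  (bit 5 = 0)
position 1: 100 → 0  (bit 4 = 0)
position 10: 011 → 0  (bit 3 = 0)
position 4: 010 → 0  (bit 2 = 0)
position 3: 001 → 0  (bit 1 = 0)
position 2: 000 → 1  (bit 0 = 1)
bits b7..b0 = 10000001 = 129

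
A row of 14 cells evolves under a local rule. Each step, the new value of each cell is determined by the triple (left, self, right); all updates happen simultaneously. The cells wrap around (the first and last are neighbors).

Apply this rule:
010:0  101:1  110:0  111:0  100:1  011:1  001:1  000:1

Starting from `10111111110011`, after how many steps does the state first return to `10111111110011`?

step 1: 01100000001110
step 2: 11011111111001
step 3: 00110000000111
step 4: 11101111111100
step 5: 10011000000011
step 6: 01110111111110
step 7: 11001100000001
step 8: 00111011111111
step 9: 11100110000000
step 10: 10011101111111
step 11: 01110011000000
step 12: 11001110111111
step 13: 00111001100000
step 14: 11100111011111
step 15: 00011100110000
step 16: 11110011101111
step 17: 00001110011000
step 18: 11111001110111
step 19: 00000111001100
step 20: 11111100111011
step 21: 00000011100110
step 22: 11111110011101
step 23: 00000001110011
step 24: 11111111001110
step 25: 10000000111001
step 26: 01111111100111
step 27: 11000000011100
step 28: 10111111110011

28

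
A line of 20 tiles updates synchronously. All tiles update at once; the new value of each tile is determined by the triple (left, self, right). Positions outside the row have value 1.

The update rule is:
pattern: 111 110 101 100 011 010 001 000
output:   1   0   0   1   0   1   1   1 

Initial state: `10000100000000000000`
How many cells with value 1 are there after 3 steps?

01111111111111111111
00111111111111111111
11011111111111111111
count of 1: 19

19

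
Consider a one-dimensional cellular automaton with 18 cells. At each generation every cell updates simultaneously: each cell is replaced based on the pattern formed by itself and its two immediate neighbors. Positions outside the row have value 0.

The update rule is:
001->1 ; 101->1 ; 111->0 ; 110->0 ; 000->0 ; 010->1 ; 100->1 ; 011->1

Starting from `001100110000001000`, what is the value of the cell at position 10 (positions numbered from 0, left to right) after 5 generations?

0

011011101000011100
110110011100110010
101101110011101111
111011001110011000
100110111001110100
position 10 holds 0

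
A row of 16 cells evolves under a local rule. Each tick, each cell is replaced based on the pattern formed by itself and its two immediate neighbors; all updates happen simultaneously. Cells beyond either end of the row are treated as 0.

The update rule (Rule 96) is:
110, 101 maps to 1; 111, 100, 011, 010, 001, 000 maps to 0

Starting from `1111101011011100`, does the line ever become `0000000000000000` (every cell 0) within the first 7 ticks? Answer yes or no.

yes

tick 1: 0000110101100100
tick 2: 0000011010100000
tick 3: 0000001101000000
tick 4: 0000000110000000
tick 5: 0000000010000000
tick 6: 0000000000000000
all cells are 0 at tick 6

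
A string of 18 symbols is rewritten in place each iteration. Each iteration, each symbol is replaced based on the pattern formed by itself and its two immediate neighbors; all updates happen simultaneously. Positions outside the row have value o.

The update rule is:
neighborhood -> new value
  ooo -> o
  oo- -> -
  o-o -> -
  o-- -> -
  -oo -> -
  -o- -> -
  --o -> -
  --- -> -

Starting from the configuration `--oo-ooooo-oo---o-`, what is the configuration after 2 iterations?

-------o----------

iteration 1: ------ooo---------
iteration 2: -------o----------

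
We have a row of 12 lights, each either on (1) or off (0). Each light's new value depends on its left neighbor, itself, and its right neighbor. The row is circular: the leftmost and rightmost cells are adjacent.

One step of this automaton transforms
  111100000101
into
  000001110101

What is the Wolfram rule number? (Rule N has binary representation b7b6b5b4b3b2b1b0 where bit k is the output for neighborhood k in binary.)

position 0: 111 → 0  (bit 7 = 0)
position 3: 110 → 0  (bit 6 = 0)
position 10: 101 → 0  (bit 5 = 0)
position 4: 100 → 0  (bit 4 = 0)
position 11: 011 → 1  (bit 3 = 1)
position 9: 010 → 1  (bit 2 = 1)
position 8: 001 → 0  (bit 1 = 0)
position 5: 000 → 1  (bit 0 = 1)
bits b7..b0 = 00001101 = 13

13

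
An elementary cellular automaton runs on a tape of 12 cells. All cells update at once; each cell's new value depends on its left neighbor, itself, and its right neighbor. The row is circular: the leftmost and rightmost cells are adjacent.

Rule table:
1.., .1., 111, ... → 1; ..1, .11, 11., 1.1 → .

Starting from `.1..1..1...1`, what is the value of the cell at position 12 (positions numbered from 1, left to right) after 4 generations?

.

.11.11.111.1
........1..1
1111111.11.1
111111......
position 12 holds .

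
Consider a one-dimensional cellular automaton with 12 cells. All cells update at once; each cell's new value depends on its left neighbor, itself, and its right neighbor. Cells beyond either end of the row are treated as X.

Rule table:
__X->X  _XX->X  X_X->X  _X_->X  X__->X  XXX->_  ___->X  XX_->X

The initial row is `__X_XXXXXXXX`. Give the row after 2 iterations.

____XXXXXXXX

iteration 1: XXXXX_______
iteration 2: ____XXXXXXXX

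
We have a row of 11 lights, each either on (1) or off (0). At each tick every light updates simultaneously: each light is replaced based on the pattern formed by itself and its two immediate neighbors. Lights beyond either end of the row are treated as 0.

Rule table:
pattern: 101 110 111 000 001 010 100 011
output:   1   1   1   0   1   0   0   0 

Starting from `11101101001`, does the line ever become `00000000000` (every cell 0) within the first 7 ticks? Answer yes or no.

01110110010
10111010100
01011101000
10101110000
01010110000
10101010000
01010100000
tick 7 is 01010100000, still not uniform 0

no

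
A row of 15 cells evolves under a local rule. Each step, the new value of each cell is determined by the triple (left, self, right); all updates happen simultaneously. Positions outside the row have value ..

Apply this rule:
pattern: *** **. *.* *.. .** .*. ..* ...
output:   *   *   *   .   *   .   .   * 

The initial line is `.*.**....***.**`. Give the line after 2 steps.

step 1: ..***.**.******
step 2: *.*************

*.*************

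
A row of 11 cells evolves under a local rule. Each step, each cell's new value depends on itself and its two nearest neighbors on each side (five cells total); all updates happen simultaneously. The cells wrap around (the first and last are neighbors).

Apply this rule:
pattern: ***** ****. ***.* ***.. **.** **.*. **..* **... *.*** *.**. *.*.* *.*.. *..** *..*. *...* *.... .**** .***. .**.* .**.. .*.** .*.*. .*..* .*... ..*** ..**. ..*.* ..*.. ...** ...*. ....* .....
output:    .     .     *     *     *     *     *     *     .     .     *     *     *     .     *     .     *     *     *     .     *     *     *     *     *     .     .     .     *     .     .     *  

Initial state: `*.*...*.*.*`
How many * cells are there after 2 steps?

step 1: *****..***.
step 2: .*..*******
count of *: 8

8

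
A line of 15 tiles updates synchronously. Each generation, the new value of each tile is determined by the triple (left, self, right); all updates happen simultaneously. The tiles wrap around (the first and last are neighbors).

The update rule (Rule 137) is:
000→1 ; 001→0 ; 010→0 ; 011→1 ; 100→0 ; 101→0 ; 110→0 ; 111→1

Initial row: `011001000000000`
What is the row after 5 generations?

generation 1: 010000011111111
generation 2: 000111011111110
generation 3: 110110011111100
generation 4: 100100011111000
generation 5: 000001011110010

000001011110010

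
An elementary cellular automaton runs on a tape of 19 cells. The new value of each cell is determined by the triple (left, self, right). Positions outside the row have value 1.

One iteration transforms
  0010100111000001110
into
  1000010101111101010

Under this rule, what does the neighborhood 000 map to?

At position 11 the neighborhood is 000; the next row has 1 there.

1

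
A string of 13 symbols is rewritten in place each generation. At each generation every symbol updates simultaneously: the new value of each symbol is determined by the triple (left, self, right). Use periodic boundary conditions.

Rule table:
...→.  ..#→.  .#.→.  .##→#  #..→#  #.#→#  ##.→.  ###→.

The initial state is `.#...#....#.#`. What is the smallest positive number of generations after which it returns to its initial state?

#.#...#....#.
.#.#...#....#
#.#.#...#....
.#.#.#...#...
..#.#.#...#..
...#.#.#...#.
....#.#.#...#
#....#.#.#...
.#....#.#.#..
..#....#.#.#.
...#....#.#.#
#...#....#.#.
.#...#....#.#

13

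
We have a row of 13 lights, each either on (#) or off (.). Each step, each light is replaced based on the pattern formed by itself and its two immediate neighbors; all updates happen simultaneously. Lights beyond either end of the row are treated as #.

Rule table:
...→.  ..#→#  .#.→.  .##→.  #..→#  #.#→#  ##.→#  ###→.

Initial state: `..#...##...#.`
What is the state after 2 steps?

##.#.#.##.#.#
.##.#.#.##.#.

.##.#.#.##.#.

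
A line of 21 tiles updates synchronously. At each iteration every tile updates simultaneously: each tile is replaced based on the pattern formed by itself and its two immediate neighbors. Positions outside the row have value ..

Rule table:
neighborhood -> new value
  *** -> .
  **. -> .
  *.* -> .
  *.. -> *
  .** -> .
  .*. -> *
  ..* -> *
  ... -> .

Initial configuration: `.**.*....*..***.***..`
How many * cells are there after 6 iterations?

9

*...**..****.......*.
**.*..**....*.....***
...***..*..***...*...
..*...*****...*.***..
.***.*.....*.**....*.
*....**...**...*..***
count of *: 9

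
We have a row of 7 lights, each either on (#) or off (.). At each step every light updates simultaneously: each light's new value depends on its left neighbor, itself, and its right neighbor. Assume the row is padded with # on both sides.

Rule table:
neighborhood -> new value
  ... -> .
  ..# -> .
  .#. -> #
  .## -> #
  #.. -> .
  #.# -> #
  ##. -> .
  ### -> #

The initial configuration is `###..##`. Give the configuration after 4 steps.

##...##
#....##
.....##
.....##

.....##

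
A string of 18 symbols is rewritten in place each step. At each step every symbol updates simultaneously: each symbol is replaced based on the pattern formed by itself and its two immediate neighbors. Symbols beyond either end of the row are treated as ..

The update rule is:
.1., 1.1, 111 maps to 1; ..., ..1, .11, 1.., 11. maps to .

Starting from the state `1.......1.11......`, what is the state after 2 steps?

step 1: 1.......11........
step 2: 1.................

1.................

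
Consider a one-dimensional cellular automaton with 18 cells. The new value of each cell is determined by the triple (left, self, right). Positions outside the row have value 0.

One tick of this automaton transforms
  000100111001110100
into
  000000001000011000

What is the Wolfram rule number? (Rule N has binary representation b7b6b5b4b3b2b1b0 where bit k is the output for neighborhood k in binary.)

position 7: 111 → 0  (bit 7 = 0)
position 8: 110 → 1  (bit 6 = 1)
position 14: 101 → 1  (bit 5 = 1)
position 4: 100 → 0  (bit 4 = 0)
position 6: 011 → 0  (bit 3 = 0)
position 3: 010 → 0  (bit 2 = 0)
position 2: 001 → 0  (bit 1 = 0)
position 0: 000 → 0  (bit 0 = 0)
bits b7..b0 = 01100000 = 96

96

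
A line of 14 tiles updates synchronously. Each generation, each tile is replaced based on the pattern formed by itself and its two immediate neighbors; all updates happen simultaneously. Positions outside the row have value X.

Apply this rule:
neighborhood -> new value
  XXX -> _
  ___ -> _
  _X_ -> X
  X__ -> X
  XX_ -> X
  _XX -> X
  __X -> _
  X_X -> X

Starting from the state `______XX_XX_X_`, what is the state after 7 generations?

X_____XXXXXXXX
XX____X_______
_XX___XX______
XXXX__XXX_____
___XX_X_XX____
X__XXXXXXXX___
XX_X______XX__

XX_X______XX__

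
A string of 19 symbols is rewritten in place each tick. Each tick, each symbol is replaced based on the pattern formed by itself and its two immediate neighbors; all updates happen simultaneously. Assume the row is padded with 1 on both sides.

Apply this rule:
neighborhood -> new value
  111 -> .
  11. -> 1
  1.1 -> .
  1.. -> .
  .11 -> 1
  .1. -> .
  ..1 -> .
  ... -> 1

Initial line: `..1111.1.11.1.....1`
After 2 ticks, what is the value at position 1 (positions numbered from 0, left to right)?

.

..1..1...11...111.1
.......1.11.1.1.1.1
position 1 holds .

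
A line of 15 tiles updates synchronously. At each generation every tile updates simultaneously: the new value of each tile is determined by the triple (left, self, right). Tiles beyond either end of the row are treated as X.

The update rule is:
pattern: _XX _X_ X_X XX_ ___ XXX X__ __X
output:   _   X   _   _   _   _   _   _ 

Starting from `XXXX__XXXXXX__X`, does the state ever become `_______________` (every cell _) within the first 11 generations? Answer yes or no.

_______________
all cells are _ at generation 1

yes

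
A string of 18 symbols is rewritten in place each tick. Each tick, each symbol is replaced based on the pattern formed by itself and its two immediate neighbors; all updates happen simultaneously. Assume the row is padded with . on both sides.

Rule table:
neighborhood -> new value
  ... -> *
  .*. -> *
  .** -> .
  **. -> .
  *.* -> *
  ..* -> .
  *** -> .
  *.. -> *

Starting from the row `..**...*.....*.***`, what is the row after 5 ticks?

*...**.*****.**...
***...*.....*..***
...**.*****.**....
**...*.....*..****
..**.*****.**.....

..**.*****.**.....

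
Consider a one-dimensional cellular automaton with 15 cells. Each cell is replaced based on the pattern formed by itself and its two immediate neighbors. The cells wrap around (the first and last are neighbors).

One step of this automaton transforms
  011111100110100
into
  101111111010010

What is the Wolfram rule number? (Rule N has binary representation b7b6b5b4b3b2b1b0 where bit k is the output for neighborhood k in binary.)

position 2: 111 → 1  (bit 7 = 1)
position 6: 110 → 1  (bit 6 = 1)
position 11: 101 → 0  (bit 5 = 0)
position 7: 100 → 1  (bit 4 = 1)
position 1: 011 → 0  (bit 3 = 0)
position 12: 010 → 0  (bit 2 = 0)
position 0: 001 → 1  (bit 1 = 1)
position 14: 000 → 0  (bit 0 = 0)
bits b7..b0 = 11010010 = 210

210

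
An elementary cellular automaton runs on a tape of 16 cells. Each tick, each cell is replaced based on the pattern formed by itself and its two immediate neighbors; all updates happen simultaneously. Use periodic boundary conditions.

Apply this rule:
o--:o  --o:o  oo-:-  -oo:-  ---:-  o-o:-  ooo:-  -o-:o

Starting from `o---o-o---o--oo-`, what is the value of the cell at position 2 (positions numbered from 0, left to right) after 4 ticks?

-

oo-oo-oo-oooo---
-------------o-o
o-----------oo-o
-o---------o----
position 2 holds -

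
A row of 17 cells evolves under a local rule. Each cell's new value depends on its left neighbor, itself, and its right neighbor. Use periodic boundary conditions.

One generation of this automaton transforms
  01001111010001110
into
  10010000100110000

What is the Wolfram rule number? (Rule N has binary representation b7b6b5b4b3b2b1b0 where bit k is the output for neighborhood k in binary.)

position 5: 111 → 0  (bit 7 = 0)
position 7: 110 → 0  (bit 6 = 0)
position 8: 101 → 1  (bit 5 = 1)
position 2: 100 → 0  (bit 4 = 0)
position 4: 011 → 0  (bit 3 = 0)
position 1: 010 → 0  (bit 2 = 0)
position 0: 001 → 1  (bit 1 = 1)
position 11: 000 → 1  (bit 0 = 1)
bits b7..b0 = 00100011 = 35

35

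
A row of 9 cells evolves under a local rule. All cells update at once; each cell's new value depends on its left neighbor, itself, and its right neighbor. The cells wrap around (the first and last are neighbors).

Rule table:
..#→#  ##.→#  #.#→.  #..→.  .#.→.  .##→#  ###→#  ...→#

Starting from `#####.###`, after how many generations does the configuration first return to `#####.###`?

1

#####.###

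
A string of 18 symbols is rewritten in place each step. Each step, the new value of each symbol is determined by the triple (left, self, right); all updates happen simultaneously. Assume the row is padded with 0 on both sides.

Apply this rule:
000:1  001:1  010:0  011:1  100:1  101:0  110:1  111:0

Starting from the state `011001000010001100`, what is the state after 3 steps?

011100011000111110

111110111101111111
100010100101000001
011100011000111110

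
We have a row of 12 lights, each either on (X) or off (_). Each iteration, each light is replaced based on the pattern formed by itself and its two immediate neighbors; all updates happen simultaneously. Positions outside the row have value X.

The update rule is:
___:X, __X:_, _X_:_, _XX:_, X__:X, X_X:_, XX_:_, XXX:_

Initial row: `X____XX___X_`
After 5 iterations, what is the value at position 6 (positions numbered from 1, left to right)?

X

_XXX___XX___
____XX___XX_
XXX___XX____
___XX___XXX_
XX___XX_____
position 6 holds X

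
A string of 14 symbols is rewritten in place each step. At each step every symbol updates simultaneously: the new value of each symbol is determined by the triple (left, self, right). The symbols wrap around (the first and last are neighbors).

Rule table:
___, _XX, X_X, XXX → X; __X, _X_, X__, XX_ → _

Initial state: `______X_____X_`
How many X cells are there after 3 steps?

step 1: XXXXX___XXX___
step 2: XXXX__X_XX__X_
step 3: XXX____XX____X
count of X: 6

6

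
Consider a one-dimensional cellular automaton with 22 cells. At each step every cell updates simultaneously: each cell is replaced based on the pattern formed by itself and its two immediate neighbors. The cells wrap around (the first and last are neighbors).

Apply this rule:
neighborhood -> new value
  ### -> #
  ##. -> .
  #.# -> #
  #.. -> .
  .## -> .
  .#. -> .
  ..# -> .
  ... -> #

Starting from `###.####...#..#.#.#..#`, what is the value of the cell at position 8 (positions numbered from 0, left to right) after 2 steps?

.

##.#.##..#.....#.#....
..#.#......###..#..##.
position 8 holds .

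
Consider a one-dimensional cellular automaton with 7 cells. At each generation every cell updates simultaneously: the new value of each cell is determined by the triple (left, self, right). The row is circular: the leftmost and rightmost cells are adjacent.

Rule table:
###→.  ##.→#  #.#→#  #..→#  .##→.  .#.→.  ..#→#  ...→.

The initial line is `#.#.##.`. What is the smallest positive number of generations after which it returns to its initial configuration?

7

.#.#.##
#.#.#.#
##.#.#.
.##.#.#
#.##.#.
.#.##.#
#.#.##.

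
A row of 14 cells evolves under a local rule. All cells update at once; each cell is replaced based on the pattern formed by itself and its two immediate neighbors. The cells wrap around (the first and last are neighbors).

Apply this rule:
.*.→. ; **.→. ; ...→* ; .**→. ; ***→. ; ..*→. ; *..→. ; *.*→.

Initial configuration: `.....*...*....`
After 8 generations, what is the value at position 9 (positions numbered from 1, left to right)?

****...*...***
.....*...*....  (repeats generation 0; period 2)
generation 8: .....*...*....
position 9 holds .

.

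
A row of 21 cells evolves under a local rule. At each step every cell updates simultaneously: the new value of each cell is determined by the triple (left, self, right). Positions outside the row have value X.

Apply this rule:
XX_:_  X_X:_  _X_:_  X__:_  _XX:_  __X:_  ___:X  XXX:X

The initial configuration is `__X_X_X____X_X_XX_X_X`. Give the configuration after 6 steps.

___XX__XXXX____X_____

________XX___________
_XXXXXX____XXXXXXXXX_
__XXXX__XX__XXXXXXX__
___XX________XXXXX___
_X____XXXXXX__XXX__X_
___XX__XXXX____X_____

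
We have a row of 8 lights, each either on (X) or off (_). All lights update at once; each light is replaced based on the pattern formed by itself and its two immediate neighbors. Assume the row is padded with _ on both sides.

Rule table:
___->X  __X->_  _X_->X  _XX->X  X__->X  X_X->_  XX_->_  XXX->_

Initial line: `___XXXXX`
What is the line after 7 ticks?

tick 1: XX_X____
tick 2: X__XXXXX
tick 3: XX_X____  (repeats tick 1; period 2)
tick 7: XX_X____

XX_X____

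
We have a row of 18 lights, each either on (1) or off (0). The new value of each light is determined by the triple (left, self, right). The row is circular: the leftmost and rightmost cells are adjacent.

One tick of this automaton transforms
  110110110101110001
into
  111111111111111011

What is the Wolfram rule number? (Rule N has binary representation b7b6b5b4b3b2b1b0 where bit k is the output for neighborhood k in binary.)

254

position 0: 111 → 1  (bit 7 = 1)
position 1: 110 → 1  (bit 6 = 1)
position 2: 101 → 1  (bit 5 = 1)
position 14: 100 → 1  (bit 4 = 1)
position 3: 011 → 1  (bit 3 = 1)
position 9: 010 → 1  (bit 2 = 1)
position 16: 001 → 1  (bit 1 = 1)
position 15: 000 → 0  (bit 0 = 0)
bits b7..b0 = 11111110 = 254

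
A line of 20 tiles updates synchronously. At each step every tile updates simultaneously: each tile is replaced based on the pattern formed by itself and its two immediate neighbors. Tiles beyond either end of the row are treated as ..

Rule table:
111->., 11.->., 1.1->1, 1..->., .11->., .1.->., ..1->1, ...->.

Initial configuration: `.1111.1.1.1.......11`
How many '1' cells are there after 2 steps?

1....1.1.1.......1..
....1.1.1.......1...
count of 1: 4

4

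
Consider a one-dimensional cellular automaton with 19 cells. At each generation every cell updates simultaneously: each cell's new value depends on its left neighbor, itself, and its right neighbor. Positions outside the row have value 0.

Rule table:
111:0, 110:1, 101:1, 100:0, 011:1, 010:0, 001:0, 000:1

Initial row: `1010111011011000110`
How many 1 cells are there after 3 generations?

0101101111111010110
0011111000001101110
1010001011101111010
count of 1: 11

11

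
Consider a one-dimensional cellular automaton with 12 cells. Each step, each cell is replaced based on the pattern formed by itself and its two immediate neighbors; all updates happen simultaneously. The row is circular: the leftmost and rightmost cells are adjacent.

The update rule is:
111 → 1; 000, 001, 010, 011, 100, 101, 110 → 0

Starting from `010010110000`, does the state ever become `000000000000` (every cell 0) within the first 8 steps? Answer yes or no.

yes

step 1: 000000000000
all cells are 0 at step 1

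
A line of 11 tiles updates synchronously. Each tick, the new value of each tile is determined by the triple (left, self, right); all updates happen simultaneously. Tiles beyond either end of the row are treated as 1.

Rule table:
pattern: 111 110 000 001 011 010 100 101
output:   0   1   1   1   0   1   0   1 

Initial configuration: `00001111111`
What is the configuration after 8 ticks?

01110010111

01110000000
10010111111
10111000000
11001011111
01011100000
11100101111
00101110000
01110010111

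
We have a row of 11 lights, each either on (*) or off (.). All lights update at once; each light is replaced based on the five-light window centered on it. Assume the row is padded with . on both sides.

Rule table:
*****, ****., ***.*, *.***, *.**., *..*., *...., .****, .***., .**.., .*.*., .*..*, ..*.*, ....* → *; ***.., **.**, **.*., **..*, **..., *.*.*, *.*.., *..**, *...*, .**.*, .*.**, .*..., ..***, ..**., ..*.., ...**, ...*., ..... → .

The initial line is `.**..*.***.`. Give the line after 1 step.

..*.**.**..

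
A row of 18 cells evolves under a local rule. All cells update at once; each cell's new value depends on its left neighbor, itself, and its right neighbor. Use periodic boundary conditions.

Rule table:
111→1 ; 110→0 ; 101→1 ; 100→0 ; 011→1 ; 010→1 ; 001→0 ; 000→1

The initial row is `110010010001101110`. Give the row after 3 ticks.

100010010101011101
001010011111111011
001110011111110110

001110011111110110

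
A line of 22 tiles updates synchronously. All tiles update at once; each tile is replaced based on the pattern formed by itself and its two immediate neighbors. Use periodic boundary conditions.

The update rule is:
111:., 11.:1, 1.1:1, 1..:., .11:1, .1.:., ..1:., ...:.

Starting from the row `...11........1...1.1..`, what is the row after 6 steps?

...11.................

...11.............1...
...11.................
...11.................  (fixed point — unchanged through step 6)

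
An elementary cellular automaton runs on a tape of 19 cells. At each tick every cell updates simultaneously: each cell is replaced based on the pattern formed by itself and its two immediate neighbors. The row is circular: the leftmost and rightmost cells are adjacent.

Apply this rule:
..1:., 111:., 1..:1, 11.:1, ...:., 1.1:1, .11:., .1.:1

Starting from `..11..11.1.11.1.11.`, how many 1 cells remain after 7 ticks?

8

...11..1111.1111.11
1...11....11...11.1
11...11....11...11.
.11...11....11...11
1.11...11....11...1
11.11...11....11...
.11.11...11....11..
count of 1: 8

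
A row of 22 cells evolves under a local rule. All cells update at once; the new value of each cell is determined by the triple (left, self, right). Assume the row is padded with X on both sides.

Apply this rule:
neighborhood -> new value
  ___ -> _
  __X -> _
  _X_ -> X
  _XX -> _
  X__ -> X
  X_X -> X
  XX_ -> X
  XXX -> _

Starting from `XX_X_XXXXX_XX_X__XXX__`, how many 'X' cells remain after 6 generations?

10

generation 1: _XXXX____XX_XXXX___XX_
generation 2: X___XX____XX___XX___XX
generation 3: XX___XX____XX___XX____
generation 4: _XX___XX____XX___XX___
generation 5: X_XX___XX____XX___XX__
generation 6: XX_XX___XX____XX___XX_
count of X: 10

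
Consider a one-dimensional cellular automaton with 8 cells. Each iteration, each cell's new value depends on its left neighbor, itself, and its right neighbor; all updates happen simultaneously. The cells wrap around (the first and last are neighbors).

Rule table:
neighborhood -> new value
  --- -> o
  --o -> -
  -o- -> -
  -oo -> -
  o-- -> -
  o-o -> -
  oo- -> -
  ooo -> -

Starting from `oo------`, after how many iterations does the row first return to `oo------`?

2

---oooo-
oo------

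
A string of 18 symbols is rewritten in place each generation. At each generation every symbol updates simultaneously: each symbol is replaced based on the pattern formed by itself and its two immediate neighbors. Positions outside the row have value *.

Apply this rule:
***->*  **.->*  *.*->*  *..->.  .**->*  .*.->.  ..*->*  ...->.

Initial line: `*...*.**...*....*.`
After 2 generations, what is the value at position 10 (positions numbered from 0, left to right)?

generation 1: *..*.***..*....*.*
generation 2: *.*.****.*....*.**
position 10 holds .

.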